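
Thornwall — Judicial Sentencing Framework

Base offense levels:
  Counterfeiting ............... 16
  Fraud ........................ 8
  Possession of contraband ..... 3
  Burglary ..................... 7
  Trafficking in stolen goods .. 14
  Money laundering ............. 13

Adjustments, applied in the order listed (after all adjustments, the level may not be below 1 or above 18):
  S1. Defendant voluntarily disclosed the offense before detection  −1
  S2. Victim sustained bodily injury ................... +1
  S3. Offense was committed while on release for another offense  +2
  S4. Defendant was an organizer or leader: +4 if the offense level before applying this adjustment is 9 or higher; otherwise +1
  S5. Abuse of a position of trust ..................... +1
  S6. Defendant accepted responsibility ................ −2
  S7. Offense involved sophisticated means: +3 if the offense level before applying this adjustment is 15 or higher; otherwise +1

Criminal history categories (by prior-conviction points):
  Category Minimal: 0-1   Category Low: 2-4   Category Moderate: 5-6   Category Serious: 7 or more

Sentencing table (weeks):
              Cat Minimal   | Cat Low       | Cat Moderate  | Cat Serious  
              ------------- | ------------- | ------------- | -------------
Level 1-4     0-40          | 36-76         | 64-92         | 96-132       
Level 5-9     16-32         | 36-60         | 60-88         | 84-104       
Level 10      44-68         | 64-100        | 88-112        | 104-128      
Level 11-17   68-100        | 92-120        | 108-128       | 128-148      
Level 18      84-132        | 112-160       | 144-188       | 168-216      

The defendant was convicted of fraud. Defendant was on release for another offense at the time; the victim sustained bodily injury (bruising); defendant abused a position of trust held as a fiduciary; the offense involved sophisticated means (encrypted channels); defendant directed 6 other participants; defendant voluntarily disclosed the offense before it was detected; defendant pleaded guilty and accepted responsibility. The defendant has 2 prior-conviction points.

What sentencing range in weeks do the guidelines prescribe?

Base offense level for fraud: 8.
S1 applies: 8 − 1 = 7.
S2 applies: 7 + 1 = 8.
S3 applies: 8 + 2 = 10.
S4 applies (level before this adjustment is 10 ≥ 9, so +4): 10 + 4 = 14.
S5 applies: 14 + 1 = 15.
S6 applies: 15 − 2 = 13.
S7 applies (level before this adjustment is 13 < 15, so +1): 13 + 1 = 14.
Final offense level: 14.
Criminal history: 2 prior points → Category Low (2-4).
Level 14 falls in the 11-17 band.
Grid: Level 11-17 × Category Low = 92-120 weeks.

92-120 weeks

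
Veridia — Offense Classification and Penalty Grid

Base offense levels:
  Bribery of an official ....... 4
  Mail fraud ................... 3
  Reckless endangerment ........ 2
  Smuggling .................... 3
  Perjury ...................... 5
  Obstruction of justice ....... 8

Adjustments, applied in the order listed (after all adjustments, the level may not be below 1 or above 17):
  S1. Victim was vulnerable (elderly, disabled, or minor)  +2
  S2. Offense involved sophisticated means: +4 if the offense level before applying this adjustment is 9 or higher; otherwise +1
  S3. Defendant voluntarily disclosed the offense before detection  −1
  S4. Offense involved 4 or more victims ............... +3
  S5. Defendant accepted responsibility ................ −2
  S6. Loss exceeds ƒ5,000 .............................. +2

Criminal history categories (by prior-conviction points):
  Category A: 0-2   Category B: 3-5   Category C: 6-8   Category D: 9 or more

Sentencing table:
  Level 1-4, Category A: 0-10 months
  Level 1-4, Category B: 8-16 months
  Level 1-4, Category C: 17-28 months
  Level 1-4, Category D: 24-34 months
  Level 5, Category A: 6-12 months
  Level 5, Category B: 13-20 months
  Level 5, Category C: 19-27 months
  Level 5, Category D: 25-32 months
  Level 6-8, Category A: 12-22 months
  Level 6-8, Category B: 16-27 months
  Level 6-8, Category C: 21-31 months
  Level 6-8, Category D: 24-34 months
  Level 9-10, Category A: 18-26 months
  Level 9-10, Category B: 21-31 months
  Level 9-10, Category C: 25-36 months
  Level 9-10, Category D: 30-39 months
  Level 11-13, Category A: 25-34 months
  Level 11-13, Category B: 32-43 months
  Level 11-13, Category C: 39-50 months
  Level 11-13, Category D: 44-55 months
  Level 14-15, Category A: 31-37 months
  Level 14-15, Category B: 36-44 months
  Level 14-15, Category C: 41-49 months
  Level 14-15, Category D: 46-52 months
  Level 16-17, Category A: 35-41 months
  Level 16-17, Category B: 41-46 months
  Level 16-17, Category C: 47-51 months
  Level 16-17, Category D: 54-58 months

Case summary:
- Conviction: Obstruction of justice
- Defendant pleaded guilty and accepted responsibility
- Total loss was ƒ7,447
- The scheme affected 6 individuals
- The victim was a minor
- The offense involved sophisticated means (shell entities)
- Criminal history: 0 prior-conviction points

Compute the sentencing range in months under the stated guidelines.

Base offense level for obstruction of justice: 8.
S1 applies: 8 + 2 = 10.
S2 applies (level before this adjustment is 10 ≥ 9, so +4): 10 + 4 = 14.
S4 applies: 14 + 3 = 17.
S5 applies: 17 − 2 = 15.
S6 applies: 15 + 2 = 17.
Final offense level: 17.
Criminal history: 0 prior points → Category A (0-2).
Level 17 falls in the 16-17 band.
Grid: Level 16-17 × Category A = 35-41 months.

35-41 months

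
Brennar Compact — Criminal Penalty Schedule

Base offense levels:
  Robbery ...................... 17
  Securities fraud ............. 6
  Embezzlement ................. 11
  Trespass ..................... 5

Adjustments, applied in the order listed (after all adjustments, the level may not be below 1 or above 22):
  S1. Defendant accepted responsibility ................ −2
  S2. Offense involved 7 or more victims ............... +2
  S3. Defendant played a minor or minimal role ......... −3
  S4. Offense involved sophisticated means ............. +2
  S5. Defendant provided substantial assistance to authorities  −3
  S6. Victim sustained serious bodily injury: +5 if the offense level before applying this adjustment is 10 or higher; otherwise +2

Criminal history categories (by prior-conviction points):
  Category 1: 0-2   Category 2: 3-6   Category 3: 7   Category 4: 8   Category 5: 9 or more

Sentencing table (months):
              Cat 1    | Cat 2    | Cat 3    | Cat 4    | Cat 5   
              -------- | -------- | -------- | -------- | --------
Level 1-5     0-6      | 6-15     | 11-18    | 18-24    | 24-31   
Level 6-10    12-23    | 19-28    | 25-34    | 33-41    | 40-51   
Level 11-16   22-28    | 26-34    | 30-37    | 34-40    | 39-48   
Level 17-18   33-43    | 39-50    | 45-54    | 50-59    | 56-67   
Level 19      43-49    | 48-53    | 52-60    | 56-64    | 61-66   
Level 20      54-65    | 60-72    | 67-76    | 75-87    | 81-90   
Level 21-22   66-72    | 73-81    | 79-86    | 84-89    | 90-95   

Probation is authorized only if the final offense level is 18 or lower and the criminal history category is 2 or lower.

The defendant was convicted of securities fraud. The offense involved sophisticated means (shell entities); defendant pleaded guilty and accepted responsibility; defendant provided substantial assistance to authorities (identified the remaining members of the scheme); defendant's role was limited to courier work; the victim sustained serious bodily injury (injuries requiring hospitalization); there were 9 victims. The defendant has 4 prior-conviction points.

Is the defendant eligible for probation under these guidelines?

Base offense level for securities fraud: 6.
S1 applies: 6 − 2 = 4.
S2 applies: 4 + 2 = 6.
S3 applies: 6 − 3 = 3.
S4 applies: 3 + 2 = 5.
S5 applies: 5 − 3 = 2.
S6 applies (level before this adjustment is 2 < 10, so +2): 2 + 2 = 4.
Final offense level: 4.
Criminal history: 4 prior points → Category 2 (3-6).
Level 4 falls in the 1-5 band.
Grid: Level 1-5 × Category 2 = 6-15 months.
Probation check: level 4 ≤ 18 and category 2 ≤ 2 → eligible.

Yes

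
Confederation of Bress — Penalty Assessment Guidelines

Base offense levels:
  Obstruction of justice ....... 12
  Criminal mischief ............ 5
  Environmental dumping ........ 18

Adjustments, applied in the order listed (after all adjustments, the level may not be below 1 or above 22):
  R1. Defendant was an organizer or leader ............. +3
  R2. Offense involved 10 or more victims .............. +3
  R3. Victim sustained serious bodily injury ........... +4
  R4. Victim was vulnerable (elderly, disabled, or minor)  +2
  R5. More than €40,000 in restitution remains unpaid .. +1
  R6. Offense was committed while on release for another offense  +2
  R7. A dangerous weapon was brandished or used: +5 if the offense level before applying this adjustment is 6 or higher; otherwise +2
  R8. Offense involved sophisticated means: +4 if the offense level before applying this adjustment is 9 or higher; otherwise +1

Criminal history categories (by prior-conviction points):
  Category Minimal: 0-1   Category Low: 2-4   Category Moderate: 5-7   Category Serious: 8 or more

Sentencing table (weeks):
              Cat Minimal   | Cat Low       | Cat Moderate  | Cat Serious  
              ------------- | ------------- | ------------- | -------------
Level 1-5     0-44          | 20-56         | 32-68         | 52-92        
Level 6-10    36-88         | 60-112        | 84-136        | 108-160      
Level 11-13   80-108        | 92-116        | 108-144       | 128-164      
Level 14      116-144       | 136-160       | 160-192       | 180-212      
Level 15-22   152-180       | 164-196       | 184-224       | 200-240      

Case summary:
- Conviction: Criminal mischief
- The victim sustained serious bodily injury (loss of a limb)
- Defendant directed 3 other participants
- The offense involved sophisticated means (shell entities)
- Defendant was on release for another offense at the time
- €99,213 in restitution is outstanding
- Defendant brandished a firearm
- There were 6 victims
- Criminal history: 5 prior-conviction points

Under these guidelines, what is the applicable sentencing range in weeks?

Base offense level for criminal mischief: 5.
R1 applies: 5 + 3 = 8.
R3 applies: 8 + 4 = 12.
R5 applies: 12 + 1 = 13.
R6 applies: 13 + 2 = 15.
R7 applies (level before this adjustment is 15 ≥ 6, so +5): 15 + 5 = 20.
R8 applies (level before this adjustment is 20 ≥ 9, so +4): 20 + 4 = 24.
Level 24 exceeds the maximum of 22; capped at 22.
Final offense level: 22.
Criminal history: 5 prior points → Category Moderate (5-7).
Level 22 falls in the 15-22 band.
Grid: Level 15-22 × Category Moderate = 184-224 weeks.

184-224 weeks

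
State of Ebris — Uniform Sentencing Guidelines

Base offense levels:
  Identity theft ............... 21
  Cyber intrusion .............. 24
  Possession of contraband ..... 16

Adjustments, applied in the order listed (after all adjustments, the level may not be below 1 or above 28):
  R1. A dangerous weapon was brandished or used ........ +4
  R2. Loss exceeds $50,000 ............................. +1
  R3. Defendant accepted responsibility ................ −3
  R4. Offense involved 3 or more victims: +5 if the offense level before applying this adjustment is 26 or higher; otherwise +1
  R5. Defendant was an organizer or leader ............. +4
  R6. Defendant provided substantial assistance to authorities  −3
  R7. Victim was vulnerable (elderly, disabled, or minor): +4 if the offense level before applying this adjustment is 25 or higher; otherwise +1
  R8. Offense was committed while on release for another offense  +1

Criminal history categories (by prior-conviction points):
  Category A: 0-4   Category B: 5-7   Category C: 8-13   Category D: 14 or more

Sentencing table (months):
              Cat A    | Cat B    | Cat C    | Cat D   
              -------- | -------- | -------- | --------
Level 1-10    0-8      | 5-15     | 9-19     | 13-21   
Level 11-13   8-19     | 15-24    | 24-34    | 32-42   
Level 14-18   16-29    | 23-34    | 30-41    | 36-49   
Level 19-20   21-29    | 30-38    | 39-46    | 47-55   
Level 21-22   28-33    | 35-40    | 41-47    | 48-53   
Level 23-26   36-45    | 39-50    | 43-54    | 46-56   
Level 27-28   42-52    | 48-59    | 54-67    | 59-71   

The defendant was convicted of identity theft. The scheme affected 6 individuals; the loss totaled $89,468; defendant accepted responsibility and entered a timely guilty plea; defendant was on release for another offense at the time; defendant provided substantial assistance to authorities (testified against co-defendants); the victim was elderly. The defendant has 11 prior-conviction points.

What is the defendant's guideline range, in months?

39-46 months

Base offense level for identity theft: 21.
R2 applies: 21 + 1 = 22.
R3 applies: 22 − 3 = 19.
R4 applies (level before this adjustment is 19 < 26, so +1): 19 + 1 = 20.
R5 does not apply.
R6 applies: 20 − 3 = 17.
R7 applies (level before this adjustment is 17 < 25, so +1): 17 + 1 = 18.
R8 applies: 18 + 1 = 19.
Final offense level: 19.
Criminal history: 11 prior points → Category C (8-13).
Level 19 falls in the 19-20 band.
Grid: Level 19-20 × Category C = 39-46 months.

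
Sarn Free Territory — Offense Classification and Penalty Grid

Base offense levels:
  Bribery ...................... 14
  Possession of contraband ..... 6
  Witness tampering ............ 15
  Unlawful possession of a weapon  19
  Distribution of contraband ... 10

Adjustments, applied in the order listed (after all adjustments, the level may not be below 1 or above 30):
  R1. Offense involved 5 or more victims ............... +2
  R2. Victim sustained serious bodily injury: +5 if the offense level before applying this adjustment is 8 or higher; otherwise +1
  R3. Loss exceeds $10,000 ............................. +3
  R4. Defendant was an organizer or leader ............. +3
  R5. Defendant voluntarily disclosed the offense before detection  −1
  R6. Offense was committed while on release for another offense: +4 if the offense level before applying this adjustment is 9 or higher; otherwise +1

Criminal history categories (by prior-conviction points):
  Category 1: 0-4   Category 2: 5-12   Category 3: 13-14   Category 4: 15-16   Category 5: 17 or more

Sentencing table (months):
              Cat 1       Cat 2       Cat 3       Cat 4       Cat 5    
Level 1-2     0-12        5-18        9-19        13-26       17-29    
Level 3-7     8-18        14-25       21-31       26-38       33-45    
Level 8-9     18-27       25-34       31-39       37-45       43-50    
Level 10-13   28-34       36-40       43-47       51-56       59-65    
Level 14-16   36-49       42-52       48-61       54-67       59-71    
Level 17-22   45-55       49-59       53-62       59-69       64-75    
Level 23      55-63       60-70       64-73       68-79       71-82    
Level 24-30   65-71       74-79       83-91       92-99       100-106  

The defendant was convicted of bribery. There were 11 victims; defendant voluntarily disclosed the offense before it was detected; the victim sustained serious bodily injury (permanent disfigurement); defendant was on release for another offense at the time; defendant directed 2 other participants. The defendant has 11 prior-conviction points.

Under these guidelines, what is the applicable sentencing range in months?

74-79 months

Base offense level for bribery: 14.
R1 applies: 14 + 2 = 16.
R2 applies (level before this adjustment is 16 ≥ 8, so +5): 16 + 5 = 21.
R4 applies: 21 + 3 = 24.
R5 applies: 24 − 1 = 23.
R6 applies (level before this adjustment is 23 ≥ 9, so +4): 23 + 4 = 27.
Final offense level: 27.
Criminal history: 11 prior points → Category 2 (5-12).
Level 27 falls in the 24-30 band.
Grid: Level 24-30 × Category 2 = 74-79 months.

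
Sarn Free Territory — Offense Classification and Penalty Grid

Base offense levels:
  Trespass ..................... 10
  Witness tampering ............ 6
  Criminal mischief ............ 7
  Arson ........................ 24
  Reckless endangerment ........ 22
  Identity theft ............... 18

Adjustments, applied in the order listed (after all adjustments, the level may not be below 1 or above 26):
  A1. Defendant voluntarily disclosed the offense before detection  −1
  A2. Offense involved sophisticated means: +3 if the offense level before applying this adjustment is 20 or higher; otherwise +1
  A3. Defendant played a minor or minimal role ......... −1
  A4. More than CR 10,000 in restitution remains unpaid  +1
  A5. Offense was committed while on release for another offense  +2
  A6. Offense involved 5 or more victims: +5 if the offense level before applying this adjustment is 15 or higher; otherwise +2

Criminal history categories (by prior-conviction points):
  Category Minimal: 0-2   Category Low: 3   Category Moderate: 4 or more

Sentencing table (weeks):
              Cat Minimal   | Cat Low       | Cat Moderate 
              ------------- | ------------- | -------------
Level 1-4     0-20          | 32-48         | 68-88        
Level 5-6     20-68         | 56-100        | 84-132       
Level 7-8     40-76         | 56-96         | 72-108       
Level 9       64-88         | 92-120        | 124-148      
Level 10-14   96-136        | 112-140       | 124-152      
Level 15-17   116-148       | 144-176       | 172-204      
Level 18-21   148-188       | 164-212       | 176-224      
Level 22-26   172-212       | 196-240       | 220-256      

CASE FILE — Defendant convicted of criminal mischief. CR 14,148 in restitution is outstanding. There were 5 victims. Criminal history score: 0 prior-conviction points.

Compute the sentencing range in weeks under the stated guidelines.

Base offense level for criminal mischief: 7.
A2 does not apply.
A4 applies: 7 + 1 = 8.
A5 does not apply.
A6 applies (level before this adjustment is 8 < 15, so +2): 8 + 2 = 10.
Final offense level: 10.
Criminal history: 0 prior points → Category Minimal (0-2).
Level 10 falls in the 10-14 band.
Grid: Level 10-14 × Category Minimal = 96-136 weeks.

96-136 weeks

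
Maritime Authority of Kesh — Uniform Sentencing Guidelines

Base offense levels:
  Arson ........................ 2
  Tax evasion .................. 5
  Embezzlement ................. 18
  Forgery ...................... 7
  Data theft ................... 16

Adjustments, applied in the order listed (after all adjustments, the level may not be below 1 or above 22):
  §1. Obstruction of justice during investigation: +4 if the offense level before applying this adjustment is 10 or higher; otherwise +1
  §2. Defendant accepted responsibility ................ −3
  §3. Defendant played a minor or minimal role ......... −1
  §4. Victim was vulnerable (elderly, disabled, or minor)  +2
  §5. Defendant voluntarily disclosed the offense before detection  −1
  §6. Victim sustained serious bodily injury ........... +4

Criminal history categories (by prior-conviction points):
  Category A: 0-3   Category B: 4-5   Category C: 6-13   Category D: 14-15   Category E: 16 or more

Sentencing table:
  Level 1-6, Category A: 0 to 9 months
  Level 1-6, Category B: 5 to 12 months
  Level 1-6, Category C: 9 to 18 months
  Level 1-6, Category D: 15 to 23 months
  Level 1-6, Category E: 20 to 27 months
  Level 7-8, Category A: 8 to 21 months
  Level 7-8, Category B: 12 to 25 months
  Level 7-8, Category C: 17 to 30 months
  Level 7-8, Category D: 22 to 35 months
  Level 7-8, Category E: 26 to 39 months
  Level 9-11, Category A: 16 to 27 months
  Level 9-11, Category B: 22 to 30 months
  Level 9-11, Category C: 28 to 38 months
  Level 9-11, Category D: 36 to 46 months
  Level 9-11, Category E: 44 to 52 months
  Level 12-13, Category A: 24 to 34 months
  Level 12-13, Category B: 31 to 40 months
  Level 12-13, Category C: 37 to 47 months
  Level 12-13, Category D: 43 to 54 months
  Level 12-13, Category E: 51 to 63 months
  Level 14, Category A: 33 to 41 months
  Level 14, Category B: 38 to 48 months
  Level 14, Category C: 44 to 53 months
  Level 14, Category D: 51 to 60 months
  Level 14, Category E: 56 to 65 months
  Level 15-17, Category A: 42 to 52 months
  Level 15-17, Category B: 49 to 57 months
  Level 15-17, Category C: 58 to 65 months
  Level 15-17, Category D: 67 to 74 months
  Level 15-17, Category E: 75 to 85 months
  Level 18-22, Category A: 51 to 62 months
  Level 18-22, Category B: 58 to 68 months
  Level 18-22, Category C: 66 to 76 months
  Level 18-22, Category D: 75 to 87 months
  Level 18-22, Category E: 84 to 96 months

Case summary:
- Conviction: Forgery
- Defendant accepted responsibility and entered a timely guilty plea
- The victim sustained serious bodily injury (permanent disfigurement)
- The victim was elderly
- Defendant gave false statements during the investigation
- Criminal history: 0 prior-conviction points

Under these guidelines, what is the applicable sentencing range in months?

Base offense level for forgery: 7.
§1 applies (level before this adjustment is 7 < 10, so +1): 7 + 1 = 8.
§2 applies: 8 − 3 = 5.
§3 does not apply.
§4 applies: 5 + 2 = 7.
§6 applies: 7 + 4 = 11.
Final offense level: 11.
Criminal history: 0 prior points → Category A (0-3).
Level 11 falls in the 9-11 band.
Grid: Level 9-11 × Category A = 16-27 months.

16-27 months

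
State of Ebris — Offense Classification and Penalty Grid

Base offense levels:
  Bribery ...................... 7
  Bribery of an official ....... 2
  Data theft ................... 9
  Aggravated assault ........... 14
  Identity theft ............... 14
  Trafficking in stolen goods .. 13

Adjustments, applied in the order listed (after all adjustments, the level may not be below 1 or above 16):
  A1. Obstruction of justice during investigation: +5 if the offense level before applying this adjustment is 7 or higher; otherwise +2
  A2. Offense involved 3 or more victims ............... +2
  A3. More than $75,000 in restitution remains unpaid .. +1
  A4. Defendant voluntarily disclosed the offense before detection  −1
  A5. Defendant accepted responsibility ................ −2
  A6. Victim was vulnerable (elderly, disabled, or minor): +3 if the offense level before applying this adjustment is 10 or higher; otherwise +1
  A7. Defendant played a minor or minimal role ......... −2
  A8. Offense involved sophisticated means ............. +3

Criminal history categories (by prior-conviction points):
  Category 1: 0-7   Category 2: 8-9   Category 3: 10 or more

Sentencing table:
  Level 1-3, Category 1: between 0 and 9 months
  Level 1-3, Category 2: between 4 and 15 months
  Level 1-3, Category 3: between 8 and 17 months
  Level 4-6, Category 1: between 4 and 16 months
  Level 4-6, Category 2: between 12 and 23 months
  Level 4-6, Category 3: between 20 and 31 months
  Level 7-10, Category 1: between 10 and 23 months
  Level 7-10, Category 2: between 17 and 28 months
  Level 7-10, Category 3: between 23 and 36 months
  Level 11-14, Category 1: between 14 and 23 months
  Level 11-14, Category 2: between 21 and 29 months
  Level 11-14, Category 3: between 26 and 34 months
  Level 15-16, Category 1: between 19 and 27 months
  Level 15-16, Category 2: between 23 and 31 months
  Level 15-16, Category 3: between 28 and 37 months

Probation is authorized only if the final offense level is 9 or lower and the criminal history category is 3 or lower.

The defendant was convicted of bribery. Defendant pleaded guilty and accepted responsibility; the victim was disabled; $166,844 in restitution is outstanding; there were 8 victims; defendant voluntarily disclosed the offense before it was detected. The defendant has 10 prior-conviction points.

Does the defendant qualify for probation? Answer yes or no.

Yes

Base offense level for bribery: 7.
A2 applies: 7 + 2 = 9.
A3 applies: 9 + 1 = 10.
A4 applies: 10 − 1 = 9.
A5 applies: 9 − 2 = 7.
A6 applies (level before this adjustment is 7 < 10, so +1): 7 + 1 = 8.
A7 does not apply.
Final offense level: 8.
Criminal history: 10 prior points → Category 3 (10+).
Level 8 falls in the 7-10 band.
Grid: Level 7-10 × Category 3 = 23-36 months.
Probation check: level 8 ≤ 9 and category 3 ≤ 3 → eligible.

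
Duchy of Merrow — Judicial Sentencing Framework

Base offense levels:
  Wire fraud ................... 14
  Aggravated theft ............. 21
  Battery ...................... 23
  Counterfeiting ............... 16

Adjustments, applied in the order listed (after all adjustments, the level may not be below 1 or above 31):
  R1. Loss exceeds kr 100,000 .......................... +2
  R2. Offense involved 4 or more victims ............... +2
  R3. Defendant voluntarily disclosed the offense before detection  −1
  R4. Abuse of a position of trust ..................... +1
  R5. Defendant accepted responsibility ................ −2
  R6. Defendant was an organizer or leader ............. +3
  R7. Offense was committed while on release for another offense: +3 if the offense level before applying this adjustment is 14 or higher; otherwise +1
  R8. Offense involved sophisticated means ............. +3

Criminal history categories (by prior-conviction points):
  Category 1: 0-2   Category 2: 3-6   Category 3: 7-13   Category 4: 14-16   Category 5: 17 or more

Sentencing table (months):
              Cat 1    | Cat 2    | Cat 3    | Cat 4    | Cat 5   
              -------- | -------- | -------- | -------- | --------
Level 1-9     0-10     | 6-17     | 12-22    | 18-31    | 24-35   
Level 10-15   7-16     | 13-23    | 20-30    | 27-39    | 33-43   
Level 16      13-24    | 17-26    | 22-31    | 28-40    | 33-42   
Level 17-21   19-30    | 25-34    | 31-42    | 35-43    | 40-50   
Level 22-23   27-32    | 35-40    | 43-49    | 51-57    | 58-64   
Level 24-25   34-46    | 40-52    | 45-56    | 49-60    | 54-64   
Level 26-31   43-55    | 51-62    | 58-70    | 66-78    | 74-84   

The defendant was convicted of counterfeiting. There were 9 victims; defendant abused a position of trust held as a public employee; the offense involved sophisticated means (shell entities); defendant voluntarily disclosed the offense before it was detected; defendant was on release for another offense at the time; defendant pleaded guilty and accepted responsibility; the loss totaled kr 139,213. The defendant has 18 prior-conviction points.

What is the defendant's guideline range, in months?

54-64 months

Base offense level for counterfeiting: 16.
R1 applies: 16 + 2 = 18.
R2 applies: 18 + 2 = 20.
R3 applies: 20 − 1 = 19.
R4 applies: 19 + 1 = 20.
R5 applies: 20 − 2 = 18.
R6 does not apply.
R7 applies (level before this adjustment is 18 ≥ 14, so +3): 18 + 3 = 21.
R8 applies: 21 + 3 = 24.
Final offense level: 24.
Criminal history: 18 prior points → Category 5 (17+).
Level 24 falls in the 24-25 band.
Grid: Level 24-25 × Category 5 = 54-64 months.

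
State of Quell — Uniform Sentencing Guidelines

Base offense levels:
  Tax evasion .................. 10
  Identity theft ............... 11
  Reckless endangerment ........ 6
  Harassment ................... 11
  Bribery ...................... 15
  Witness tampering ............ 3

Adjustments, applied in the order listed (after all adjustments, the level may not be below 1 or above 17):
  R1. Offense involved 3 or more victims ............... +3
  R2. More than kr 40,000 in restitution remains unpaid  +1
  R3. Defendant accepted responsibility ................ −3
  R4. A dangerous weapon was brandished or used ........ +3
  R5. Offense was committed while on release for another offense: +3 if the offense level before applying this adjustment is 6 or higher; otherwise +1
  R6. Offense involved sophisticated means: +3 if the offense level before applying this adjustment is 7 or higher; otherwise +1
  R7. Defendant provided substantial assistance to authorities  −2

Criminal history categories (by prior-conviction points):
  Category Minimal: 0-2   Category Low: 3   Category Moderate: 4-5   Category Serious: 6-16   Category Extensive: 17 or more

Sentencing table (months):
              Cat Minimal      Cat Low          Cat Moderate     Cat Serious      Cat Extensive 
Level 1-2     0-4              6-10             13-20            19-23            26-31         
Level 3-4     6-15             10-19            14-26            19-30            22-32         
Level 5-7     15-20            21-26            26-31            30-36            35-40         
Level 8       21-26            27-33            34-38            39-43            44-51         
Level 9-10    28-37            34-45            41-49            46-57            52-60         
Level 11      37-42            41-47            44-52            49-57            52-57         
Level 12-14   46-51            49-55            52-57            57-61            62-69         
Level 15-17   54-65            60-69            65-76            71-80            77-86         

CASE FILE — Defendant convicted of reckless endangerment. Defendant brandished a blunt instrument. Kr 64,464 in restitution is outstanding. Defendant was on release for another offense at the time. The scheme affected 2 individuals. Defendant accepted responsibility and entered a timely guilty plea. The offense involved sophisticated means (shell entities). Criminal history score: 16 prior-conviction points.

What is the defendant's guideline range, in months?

Base offense level for reckless endangerment: 6.
R2 applies: 6 + 1 = 7.
R3 applies: 7 − 3 = 4.
R4 applies: 4 + 3 = 7.
R5 applies (level before this adjustment is 7 ≥ 6, so +3): 7 + 3 = 10.
R6 applies (level before this adjustment is 10 ≥ 7, so +3): 10 + 3 = 13.
Final offense level: 13.
Criminal history: 16 prior points → Category Serious (6-16).
Level 13 falls in the 12-14 band.
Grid: Level 12-14 × Category Serious = 57-61 months.

57-61 months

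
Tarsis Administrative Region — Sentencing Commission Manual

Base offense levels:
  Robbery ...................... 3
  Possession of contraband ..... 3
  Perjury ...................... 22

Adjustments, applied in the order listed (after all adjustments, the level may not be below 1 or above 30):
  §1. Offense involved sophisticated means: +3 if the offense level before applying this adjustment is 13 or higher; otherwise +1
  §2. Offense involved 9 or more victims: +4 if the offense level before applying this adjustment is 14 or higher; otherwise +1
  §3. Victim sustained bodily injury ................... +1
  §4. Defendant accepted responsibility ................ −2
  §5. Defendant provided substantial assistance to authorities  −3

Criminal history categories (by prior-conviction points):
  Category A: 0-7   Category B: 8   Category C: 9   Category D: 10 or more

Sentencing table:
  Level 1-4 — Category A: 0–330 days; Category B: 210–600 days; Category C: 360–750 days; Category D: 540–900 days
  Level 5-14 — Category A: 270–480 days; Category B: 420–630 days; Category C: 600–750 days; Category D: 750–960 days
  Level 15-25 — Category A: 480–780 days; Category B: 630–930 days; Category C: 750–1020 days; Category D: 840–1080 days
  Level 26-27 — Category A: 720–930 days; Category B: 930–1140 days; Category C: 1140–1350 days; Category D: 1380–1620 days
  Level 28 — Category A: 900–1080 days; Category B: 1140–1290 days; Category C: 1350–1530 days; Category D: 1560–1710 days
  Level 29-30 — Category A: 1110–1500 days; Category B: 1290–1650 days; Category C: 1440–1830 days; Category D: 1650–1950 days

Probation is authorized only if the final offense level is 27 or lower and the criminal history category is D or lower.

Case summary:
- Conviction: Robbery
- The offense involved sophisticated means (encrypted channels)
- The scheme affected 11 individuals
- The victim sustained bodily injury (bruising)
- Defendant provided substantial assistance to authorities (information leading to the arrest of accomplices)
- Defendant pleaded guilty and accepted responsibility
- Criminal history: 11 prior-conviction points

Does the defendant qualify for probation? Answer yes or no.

Base offense level for robbery: 3.
§1 applies (level before this adjustment is 3 < 13, so +1): 3 + 1 = 4.
§2 applies (level before this adjustment is 4 < 14, so +1): 4 + 1 = 5.
§3 applies: 5 + 1 = 6.
§4 applies: 6 − 2 = 4.
§5 applies: 4 − 3 = 1.
Final offense level: 1.
Criminal history: 11 prior points → Category D (10+).
Level 1 falls in the 1-4 band.
Grid: Level 1-4 × Category D = 540-900 days.
Probation check: level 1 ≤ 27 and category D ≤ D → eligible.

Yes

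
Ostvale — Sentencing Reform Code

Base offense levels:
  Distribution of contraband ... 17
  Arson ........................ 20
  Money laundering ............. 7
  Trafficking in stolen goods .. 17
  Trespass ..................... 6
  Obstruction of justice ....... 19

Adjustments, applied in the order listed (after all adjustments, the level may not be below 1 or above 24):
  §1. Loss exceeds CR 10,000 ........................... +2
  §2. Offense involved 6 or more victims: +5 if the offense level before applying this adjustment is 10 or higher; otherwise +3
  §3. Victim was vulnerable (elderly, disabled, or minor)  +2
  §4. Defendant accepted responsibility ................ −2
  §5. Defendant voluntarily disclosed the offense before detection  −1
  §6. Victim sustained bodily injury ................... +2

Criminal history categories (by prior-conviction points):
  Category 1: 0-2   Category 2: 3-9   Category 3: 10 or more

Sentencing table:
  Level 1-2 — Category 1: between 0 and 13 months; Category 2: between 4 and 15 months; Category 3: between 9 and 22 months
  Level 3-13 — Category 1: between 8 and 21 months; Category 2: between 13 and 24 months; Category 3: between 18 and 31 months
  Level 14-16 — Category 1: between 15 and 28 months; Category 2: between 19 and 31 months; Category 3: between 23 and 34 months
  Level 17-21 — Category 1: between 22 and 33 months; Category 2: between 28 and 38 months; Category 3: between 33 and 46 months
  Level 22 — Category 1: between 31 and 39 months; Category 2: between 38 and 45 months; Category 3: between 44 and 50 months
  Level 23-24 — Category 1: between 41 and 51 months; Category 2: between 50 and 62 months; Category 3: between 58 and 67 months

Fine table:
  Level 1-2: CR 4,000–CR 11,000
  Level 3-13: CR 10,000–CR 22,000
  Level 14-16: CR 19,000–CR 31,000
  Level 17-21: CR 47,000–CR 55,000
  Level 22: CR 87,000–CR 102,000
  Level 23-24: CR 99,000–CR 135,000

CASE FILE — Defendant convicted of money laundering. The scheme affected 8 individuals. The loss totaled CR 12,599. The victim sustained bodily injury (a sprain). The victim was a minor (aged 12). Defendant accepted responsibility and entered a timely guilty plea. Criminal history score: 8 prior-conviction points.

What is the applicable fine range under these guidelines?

Base offense level for money laundering: 7.
§1 applies: 7 + 2 = 9.
§2 applies (level before this adjustment is 9 < 10, so +3): 9 + 3 = 12.
§3 applies: 12 + 2 = 14.
§4 applies: 14 − 2 = 12.
§6 applies: 12 + 2 = 14.
Final offense level: 14.
Level 14 falls in the 14-16 band.
Fine table: Level 14-16 → CR 19,000–CR 31,000.

CR 19,000–CR 31,000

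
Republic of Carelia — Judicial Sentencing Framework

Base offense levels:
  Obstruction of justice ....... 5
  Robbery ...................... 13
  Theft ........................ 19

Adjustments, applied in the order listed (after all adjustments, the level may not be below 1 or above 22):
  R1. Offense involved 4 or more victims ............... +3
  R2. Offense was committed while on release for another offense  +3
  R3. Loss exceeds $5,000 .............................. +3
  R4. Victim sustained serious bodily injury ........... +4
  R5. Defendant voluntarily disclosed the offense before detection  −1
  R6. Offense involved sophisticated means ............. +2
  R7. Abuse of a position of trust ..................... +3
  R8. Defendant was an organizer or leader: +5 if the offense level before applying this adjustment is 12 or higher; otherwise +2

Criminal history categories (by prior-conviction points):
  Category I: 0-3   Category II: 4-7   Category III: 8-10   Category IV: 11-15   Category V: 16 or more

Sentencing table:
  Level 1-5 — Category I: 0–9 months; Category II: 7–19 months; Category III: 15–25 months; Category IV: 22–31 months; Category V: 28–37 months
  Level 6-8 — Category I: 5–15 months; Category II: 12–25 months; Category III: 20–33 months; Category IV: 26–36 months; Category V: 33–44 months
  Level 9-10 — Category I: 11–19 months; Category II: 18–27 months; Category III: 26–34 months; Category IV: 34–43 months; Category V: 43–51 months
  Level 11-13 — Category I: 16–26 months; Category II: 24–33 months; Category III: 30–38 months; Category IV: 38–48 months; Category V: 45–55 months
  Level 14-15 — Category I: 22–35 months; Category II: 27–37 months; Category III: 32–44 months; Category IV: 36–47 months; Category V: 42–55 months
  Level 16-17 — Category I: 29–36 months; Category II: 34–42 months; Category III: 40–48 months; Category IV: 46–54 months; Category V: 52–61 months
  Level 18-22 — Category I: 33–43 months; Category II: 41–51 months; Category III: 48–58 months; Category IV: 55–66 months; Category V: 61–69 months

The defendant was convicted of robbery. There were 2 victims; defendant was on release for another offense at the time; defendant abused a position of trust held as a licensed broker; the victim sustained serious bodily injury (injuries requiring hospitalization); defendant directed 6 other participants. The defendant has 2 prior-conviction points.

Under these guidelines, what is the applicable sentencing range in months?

33-43 months

Base offense level for robbery: 13.
R2 applies: 13 + 3 = 16.
R4 applies: 16 + 4 = 20.
R5 does not apply.
R7 applies: 20 + 3 = 23.
R8 applies (level before this adjustment is 23 ≥ 12, so +5): 23 + 5 = 28.
Level 28 exceeds the maximum of 22; capped at 22.
Final offense level: 22.
Criminal history: 2 prior points → Category I (0-3).
Level 22 falls in the 18-22 band.
Grid: Level 18-22 × Category I = 33-43 months.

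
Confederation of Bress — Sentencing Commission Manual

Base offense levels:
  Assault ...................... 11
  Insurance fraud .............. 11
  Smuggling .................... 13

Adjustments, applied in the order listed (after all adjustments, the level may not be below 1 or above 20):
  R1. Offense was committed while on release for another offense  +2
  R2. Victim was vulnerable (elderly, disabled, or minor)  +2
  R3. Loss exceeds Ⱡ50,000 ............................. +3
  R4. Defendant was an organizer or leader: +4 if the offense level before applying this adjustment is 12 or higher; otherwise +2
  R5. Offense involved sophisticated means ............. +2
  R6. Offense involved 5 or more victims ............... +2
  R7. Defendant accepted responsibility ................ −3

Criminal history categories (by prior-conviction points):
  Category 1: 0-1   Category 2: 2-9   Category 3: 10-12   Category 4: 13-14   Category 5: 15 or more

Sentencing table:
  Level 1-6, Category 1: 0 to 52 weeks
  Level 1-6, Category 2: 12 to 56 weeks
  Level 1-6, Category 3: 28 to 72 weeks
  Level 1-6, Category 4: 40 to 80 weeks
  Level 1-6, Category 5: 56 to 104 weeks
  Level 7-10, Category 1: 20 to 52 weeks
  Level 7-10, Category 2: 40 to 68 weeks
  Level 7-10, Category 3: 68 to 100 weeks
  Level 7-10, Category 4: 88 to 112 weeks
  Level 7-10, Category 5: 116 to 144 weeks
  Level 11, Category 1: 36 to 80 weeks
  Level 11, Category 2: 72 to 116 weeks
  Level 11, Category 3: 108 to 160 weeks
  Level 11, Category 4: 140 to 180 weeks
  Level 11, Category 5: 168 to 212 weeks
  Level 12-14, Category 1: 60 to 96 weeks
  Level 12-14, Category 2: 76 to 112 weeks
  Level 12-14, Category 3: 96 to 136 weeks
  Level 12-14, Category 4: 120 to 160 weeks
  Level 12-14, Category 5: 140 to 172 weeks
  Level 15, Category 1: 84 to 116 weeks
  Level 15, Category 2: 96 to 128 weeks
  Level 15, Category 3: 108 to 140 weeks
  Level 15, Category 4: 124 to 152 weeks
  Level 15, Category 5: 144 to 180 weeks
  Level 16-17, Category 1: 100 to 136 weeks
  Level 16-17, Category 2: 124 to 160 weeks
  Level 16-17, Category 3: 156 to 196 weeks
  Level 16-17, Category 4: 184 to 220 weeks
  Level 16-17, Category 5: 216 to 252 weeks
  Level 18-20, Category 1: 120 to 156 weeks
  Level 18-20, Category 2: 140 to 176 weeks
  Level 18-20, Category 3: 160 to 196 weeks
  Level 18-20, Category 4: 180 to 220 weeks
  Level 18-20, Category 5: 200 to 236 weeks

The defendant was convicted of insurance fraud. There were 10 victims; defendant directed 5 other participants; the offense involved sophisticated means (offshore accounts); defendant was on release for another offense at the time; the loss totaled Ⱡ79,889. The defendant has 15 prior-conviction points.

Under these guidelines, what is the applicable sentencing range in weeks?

Base offense level for insurance fraud: 11.
R1 applies: 11 + 2 = 13.
R3 applies: 13 + 3 = 16.
R4 applies (level before this adjustment is 16 ≥ 12, so +4): 16 + 4 = 20.
R5 applies: 20 + 2 = 22.
R6 applies: 22 + 2 = 24.
Level 24 exceeds the maximum of 20; capped at 20.
Final offense level: 20.
Criminal history: 15 prior points → Category 5 (15+).
Level 20 falls in the 18-20 band.
Grid: Level 18-20 × Category 5 = 200-236 weeks.

200-236 weeks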